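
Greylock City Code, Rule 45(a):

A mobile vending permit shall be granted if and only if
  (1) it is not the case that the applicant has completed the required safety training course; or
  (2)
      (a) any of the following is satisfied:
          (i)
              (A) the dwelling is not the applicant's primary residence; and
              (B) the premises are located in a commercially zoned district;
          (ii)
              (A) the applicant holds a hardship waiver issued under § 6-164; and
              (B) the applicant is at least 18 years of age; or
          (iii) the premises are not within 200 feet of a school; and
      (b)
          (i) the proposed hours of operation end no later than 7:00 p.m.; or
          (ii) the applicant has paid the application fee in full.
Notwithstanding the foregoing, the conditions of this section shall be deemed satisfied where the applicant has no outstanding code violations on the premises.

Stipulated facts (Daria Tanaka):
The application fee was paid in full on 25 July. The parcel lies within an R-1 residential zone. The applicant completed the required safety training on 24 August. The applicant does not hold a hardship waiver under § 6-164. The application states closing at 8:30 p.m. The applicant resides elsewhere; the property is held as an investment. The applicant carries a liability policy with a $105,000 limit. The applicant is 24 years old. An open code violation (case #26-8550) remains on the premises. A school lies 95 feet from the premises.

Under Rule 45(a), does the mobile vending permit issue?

No — denied.

(1) not (safety training) — not met.
(A) not (primary residence) — satisfied.
(B) commercially zoned — fails.
(i) = T AND F = false.
(A) hardship waiver — fails.
(B) age ≥ 18 — satisfied.
(ii) = F AND T = false.
(iii) ≥200 ft from school — not met.
(a): F OR F OR F → false.
(i) closes by 7 p.m. — fails.
(ii) fee paid — met.
So (b) is satisfied (F OR T).
So (2) is not satisfied (F AND T).
Overall: F OR F → false.
Exception (no code violations) — not satisfied.
Result: main false OR exception false → false.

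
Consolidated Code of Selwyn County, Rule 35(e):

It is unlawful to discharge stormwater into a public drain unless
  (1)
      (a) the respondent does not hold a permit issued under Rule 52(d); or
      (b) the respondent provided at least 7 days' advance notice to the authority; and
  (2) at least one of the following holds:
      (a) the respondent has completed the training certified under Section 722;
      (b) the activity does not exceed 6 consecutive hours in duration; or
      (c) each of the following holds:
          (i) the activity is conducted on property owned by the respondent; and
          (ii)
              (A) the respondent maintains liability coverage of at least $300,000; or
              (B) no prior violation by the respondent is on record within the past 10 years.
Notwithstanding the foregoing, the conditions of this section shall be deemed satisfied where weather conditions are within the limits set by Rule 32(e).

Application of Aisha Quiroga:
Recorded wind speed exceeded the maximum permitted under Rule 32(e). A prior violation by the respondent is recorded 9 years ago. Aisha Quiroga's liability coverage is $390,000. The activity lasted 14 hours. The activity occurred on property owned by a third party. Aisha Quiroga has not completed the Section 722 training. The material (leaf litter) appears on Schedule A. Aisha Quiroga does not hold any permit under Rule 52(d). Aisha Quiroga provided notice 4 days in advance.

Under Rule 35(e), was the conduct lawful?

(a) not (holds permit) — holds.
(b) ≥7 days' notice — not met.
(1) = T OR F = true.
(a) training certified — not met.
(b) ≤ 6 hrs duration — not satisfied.
(i) own property — not met.
(A) coverage ≥ $300,000 — holds.
(B) no prior violation — not satisfied.
So (ii) is satisfied (T OR F).
(c) = F AND T = false.
(2) = F OR F OR F = false.
Overall = T AND F = false.
Exception (weather ok) — not satisfied.
Result: main false OR exception false → false.

No — unlawful.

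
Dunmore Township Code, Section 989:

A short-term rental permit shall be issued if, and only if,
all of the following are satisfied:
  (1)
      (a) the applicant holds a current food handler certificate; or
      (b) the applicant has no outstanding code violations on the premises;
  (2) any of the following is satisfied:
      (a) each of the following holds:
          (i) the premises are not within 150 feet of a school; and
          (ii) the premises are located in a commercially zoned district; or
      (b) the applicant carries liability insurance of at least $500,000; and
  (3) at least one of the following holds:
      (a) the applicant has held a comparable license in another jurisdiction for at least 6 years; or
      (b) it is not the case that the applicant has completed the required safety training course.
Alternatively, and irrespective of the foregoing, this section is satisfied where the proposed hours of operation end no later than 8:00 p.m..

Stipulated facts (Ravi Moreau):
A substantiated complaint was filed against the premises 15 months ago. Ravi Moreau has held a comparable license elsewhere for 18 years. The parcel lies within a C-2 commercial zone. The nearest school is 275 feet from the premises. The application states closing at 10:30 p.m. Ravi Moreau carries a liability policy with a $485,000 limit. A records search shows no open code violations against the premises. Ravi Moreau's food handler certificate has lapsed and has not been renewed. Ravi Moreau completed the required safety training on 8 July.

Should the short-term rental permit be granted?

(a) food handler cert. — fails.
(b) no code violations — holds.
So (1) is satisfied (F OR T).
(i) ≥150 ft from school — satisfied.
(ii) commercially zoned — holds.
So (a) is satisfied (T AND T).
(b) insurance ≥ $500,000 — fails.
So (2) is satisfied (T OR F).
(a) prior license ≥ 6 yr — holds.
(b) not (safety training) — not met.
(3): T OR F → true.
So Overall is satisfied (T AND T AND T).
Exception (closes by 8 p.m.) — not satisfied.
Result: main true OR exception false → true.

Yes — granted.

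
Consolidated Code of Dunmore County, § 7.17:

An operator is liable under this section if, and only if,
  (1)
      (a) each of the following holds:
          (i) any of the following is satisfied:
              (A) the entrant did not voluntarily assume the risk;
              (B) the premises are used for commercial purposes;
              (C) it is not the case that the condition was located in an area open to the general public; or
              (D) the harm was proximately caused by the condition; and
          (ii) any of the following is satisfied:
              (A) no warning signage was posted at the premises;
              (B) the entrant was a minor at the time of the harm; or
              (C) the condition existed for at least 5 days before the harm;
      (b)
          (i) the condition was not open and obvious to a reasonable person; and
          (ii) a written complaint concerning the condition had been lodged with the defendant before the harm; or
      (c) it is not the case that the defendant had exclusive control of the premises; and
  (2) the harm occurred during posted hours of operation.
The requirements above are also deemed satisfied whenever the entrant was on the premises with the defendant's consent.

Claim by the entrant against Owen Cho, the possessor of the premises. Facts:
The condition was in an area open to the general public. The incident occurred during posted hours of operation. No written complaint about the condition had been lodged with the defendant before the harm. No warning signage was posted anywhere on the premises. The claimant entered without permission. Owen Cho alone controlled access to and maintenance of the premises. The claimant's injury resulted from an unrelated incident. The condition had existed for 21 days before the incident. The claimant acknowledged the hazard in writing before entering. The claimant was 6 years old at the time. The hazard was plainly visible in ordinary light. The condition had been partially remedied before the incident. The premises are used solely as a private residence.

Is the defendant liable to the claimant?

(A) no assumed risk — not met.
(B) commercial use — not satisfied.
(C) not (public area) — fails.
(D) proximate cause — fails.
(i) = F OR F OR F OR F = false.
(A) no signage posted — satisfied.
(B) entrant a minor — holds.
(C) condition ≥5 days old — holds.
(ii): T OR T OR T → true.
(a): F AND T → false.
(i) not open/obvious — not met.
(ii) complaint lodged — fails.
(b): F AND F → false.
(c) not (exclusive control) — not met.
(1) = F OR F OR F = false.
(2) during posted hours — holds.
Overall = F AND T = false.
Exception (consent to enter) — not satisfied.
Result: main false OR exception false → false.

No — not liable.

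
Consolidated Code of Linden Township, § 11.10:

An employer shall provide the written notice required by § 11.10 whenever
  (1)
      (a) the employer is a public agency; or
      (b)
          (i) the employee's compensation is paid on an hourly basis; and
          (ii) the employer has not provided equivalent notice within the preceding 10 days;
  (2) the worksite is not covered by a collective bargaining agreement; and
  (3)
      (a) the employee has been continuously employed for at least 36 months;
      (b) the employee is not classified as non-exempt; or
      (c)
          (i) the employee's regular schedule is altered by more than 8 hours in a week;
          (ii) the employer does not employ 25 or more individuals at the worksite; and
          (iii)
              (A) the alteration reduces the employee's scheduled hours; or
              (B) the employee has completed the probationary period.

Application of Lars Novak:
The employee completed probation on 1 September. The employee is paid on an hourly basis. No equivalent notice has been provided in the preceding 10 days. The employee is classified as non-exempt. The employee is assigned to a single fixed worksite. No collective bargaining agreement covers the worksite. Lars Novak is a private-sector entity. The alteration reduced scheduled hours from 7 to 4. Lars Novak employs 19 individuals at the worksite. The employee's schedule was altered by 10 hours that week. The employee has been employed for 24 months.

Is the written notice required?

Yes — required.

(a) public agency — fails.
(i) hourly-paid — met.
(ii) no recent notice — met.
So (b) is satisfied (T AND T).
(1) = F OR T = true.
(2) no CBA — holds.
(a) tenure ≥ 36 mo. — fails.
(b) not (non-exempt) — not satisfied.
(i) schedule shift > 8h — holds.
(ii) not (≥ 25 at site) — satisfied.
(A) hours reduced — met.
(B) past probation — satisfied.
(iii): T OR T → true.
(c): T AND T AND T → true.
(3) = F OR F OR T = true.
Overall: T AND T AND T → true.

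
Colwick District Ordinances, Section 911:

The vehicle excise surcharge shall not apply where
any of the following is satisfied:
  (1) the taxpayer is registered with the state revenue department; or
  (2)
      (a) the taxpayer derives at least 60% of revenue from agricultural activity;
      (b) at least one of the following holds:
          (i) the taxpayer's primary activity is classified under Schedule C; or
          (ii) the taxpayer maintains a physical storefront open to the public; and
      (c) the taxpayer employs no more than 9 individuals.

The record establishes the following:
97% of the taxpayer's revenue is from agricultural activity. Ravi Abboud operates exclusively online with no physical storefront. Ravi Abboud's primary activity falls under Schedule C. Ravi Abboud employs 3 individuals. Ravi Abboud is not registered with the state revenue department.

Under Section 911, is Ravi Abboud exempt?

Yes — exempt.

(1) state-registered — not satisfied.
(a) ≥60% agricultural — met.
(i) Schedule C activity — satisfied.
(ii) has storefront — not satisfied.
So (b) is satisfied (T OR F).
(c) ≤ 9 employees — met.
So (2) is satisfied (T AND T AND T).
So Overall is satisfied (F OR T).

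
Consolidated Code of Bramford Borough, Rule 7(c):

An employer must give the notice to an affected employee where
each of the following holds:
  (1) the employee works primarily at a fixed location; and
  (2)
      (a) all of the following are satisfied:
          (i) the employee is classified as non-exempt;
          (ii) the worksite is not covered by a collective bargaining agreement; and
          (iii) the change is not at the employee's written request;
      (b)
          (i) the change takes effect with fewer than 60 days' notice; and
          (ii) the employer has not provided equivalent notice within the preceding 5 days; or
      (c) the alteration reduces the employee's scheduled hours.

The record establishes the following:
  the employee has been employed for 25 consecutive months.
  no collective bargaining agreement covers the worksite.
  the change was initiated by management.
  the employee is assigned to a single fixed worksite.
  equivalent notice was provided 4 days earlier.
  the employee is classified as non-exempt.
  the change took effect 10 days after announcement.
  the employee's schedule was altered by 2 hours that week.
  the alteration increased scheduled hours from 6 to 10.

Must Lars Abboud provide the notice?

Yes — required.

(1) fixed location — holds.
(i) non-exempt — holds.
(ii) no CBA — met.
(iii) not employee-requested — satisfied.
So (a) is satisfied (T AND T AND T).
(i) < 60 days' notice — holds.
(ii) no recent notice — fails.
(b): T AND F → false.
(c) hours reduced — fails.
So (2) is satisfied (T OR F OR F).
Overall = T AND T = true.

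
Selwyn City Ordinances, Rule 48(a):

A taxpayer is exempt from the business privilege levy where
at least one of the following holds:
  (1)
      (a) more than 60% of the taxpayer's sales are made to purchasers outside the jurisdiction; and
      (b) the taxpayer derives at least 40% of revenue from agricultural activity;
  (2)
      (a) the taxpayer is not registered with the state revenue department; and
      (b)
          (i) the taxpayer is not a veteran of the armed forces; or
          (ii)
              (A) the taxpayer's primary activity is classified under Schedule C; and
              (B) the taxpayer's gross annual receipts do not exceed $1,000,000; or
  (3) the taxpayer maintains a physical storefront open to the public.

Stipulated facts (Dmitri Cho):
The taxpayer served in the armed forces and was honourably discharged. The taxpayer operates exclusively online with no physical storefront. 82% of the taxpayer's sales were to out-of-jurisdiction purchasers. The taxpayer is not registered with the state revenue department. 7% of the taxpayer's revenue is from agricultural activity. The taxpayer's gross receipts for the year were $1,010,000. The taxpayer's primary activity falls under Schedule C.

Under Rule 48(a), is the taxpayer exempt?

(a) >60% out-of-jur. sales — satisfied.
(b) ≥40% agricultural — not satisfied.
(1): T AND F → false.
(a) not (state-registered) — met.
(i) not (veteran) — not satisfied.
(A) Schedule C activity — satisfied.
(B) receipts ≤ $1,000,000 — not satisfied.
So (ii) is not satisfied (T AND F).
(b): F OR F → false.
(2) = T AND F = false.
(3) has storefront — not satisfied.
Overall: F OR F OR F → false.

No — not exempt.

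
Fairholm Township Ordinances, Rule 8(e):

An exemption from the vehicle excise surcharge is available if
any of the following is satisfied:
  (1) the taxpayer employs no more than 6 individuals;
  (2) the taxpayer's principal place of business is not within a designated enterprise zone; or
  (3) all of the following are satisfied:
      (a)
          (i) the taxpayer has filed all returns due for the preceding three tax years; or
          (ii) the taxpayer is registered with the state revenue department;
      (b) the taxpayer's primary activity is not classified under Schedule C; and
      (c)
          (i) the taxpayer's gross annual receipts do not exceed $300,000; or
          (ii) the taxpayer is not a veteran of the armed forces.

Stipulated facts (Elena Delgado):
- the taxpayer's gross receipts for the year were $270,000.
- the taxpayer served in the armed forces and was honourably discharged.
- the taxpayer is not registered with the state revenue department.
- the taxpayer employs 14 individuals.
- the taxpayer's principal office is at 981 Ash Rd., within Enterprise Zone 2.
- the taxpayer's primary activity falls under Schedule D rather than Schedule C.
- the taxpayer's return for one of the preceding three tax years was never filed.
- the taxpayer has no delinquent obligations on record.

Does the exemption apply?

No — not exempt.

(1) ≤ 6 employees — not satisfied.
(2) not (in enterprise zone) — not met.
(i) returns current — not met.
(ii) state-registered — not met.
(a) = F OR F = false.
(b) not (Schedule C activity) — holds.
(i) receipts ≤ $300,000 — met.
(ii) not (veteran) — fails.
So (c) is satisfied (T OR F).
(3): F AND T AND T → false.
So Overall is not satisfied (F OR F OR F).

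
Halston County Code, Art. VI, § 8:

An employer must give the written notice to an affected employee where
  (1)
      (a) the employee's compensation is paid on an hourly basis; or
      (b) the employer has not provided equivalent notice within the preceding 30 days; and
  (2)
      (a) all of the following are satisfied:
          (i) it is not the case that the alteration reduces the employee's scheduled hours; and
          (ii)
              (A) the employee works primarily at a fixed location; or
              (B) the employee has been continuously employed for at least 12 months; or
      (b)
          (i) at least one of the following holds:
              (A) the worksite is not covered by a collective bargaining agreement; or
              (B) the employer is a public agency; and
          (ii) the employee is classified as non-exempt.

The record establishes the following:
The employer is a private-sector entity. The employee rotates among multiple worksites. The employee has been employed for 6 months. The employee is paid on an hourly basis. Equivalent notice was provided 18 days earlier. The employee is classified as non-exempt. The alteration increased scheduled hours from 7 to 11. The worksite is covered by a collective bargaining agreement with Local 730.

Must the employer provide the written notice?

No — not required.

(a) hourly-paid — holds.
(b) no recent notice — fails.
(1) = T OR F = true.
(i) not (hours reduced) — met.
(A) fixed location — not satisfied.
(B) tenure ≥ 12 mo. — not satisfied.
(ii): F OR F → false.
(a) = T AND F = false.
(A) no CBA — not satisfied.
(B) public agency — not met.
(i): F OR F → false.
(ii) non-exempt — met.
So (b) is not satisfied (F AND T).
(2): F OR F → false.
So Overall is not satisfied (T AND F).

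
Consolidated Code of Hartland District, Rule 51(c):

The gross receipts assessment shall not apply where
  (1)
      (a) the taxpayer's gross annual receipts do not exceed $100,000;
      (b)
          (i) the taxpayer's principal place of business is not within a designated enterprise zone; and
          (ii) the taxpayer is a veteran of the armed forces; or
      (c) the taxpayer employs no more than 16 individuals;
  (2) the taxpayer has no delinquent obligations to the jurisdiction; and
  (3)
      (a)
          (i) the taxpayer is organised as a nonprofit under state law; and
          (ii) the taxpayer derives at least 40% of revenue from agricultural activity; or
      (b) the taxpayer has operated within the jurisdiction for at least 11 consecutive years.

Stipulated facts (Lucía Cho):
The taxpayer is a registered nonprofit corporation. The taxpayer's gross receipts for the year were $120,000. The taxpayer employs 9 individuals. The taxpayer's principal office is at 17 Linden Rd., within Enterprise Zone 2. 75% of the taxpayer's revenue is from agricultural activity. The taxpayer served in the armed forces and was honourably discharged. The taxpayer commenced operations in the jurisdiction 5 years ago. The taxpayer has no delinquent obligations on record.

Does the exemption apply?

Yes — exempt.

(a) receipts ≤ $100,000 — not satisfied.
(i) not (in enterprise zone) — fails.
(ii) veteran — met.
(b): F AND T → false.
(c) ≤ 16 employees — met.
(1) = F OR F OR T = true.
(2) no delinquency — met.
(i) nonprofit — holds.
(ii) ≥40% agricultural — met.
(a) = T AND T = true.
(b) ≥ 11 yrs in jurisdiction — not satisfied.
(3): T OR F → true.
Overall: T AND T AND T → true.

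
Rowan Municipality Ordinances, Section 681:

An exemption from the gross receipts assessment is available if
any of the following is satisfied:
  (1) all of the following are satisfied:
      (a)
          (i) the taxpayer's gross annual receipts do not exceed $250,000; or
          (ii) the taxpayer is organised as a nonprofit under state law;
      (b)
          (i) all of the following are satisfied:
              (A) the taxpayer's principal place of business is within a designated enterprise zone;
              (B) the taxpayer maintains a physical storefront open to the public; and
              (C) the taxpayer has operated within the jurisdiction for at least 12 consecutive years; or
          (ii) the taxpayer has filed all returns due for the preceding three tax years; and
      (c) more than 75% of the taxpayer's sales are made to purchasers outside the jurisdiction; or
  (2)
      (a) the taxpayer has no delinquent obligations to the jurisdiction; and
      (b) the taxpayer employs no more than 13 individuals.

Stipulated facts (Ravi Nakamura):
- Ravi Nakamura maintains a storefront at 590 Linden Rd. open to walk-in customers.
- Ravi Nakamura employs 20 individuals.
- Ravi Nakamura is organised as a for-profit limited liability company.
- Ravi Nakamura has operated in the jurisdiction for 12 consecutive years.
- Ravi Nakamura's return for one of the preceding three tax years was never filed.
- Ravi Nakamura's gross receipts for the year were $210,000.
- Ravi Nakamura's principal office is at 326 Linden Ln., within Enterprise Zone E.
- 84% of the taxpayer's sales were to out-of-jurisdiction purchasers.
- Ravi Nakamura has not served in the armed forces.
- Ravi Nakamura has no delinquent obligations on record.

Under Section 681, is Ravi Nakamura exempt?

Yes — exempt.

(i) receipts ≤ $250,000 — met.
(ii) nonprofit — not satisfied.
(a): T OR F → true.
(A) in enterprise zone — holds.
(B) has storefront — satisfied.
(C) ≥ 12 yrs in jurisdiction — satisfied.
So (i) is satisfied (T AND T AND T).
(ii) returns current — not satisfied.
So (b) is satisfied (T OR F).
(c) >75% out-of-jur. sales — holds.
(1): T AND T AND T → true.
(a) no delinquency — holds.
(b) ≤ 13 employees — fails.
(2) = T AND F = false.
Overall = T OR F = true.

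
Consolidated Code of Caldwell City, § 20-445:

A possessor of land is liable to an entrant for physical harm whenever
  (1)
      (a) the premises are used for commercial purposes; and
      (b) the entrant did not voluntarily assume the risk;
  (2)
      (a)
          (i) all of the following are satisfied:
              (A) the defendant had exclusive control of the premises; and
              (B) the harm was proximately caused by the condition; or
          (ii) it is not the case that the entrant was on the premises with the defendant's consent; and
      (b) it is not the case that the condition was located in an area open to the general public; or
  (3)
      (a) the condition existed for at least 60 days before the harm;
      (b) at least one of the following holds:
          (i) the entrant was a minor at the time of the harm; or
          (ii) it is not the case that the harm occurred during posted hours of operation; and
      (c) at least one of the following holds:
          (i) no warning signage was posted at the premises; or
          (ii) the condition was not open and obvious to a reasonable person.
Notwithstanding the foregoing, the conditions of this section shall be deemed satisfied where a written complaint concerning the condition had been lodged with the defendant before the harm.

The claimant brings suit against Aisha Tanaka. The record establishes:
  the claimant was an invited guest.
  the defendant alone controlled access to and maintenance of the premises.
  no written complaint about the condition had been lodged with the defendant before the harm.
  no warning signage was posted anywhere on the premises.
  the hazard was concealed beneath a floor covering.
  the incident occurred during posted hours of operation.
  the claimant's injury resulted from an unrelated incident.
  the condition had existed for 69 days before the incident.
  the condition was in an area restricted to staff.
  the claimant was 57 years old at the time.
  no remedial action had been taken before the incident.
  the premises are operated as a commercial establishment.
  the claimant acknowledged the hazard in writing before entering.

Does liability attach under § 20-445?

(a) commercial use — satisfied.
(b) no assumed risk — not satisfied.
(1) = T AND F = false.
(A) exclusive control — met.
(B) proximate cause — not satisfied.
(i) = T AND F = false.
(ii) not (consent to enter) — fails.
So (a) is not satisfied (F OR F).
(b) not (public area) — holds.
(2): F AND T → false.
(a) condition ≥60 days old — holds.
(i) entrant a minor — fails.
(ii) not (during posted hours) — not satisfied.
(b): F OR F → false.
(i) no signage posted — satisfied.
(ii) not open/obvious — met.
(c): T OR T → true.
(3) = T AND F AND T = false.
Overall = F OR F OR F = false.
Exception (complaint lodged) — not satisfied.
Result: main false OR exception false → false.

No — not liable.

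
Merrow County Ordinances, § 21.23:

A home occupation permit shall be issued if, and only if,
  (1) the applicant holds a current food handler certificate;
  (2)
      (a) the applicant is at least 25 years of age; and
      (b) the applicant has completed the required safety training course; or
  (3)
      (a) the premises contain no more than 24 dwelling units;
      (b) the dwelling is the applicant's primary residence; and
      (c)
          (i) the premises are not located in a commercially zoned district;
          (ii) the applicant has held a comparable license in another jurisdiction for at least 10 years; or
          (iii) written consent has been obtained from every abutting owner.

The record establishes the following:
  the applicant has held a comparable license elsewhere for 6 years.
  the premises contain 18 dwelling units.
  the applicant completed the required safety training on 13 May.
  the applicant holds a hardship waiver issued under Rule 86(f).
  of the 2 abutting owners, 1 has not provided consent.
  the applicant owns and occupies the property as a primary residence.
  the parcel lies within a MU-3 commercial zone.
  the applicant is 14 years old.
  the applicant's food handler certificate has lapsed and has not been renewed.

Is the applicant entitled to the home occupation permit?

No — denied.

(1) food handler cert. — fails.
(a) age ≥ 25 — fails.
(b) safety training — met.
(2): F AND T → false.
(a) ≤ 24 units — met.
(b) primary residence — holds.
(i) not (commercially zoned) — not met.
(ii) prior license ≥ 10 yr — fails.
(iii) all abutters consent — not satisfied.
(c) = F OR F OR F = false.
(3) = T AND T AND F = false.
Overall: F OR F OR F → false.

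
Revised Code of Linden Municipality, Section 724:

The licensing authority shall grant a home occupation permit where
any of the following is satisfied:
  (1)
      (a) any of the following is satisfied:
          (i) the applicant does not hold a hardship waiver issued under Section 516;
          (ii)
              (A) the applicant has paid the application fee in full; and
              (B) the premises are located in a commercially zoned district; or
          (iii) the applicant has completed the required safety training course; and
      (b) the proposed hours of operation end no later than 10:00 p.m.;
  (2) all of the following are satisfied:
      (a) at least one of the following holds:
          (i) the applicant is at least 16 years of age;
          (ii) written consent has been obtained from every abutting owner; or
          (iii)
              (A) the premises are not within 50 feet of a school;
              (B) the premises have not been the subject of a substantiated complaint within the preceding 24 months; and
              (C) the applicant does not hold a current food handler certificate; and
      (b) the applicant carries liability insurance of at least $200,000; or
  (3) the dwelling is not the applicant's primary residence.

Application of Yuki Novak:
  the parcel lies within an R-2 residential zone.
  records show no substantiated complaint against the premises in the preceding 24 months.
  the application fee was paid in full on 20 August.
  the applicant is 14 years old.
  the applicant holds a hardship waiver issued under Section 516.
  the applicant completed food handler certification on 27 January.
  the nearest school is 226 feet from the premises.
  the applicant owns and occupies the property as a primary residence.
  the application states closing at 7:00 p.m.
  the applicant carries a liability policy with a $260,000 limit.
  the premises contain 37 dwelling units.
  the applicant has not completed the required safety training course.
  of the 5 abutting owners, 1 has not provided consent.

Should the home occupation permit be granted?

(i) not (hardship waiver) — not satisfied.
(A) fee paid — satisfied.
(B) commercially zoned — fails.
(ii) = T AND F = false.
(iii) safety training — not satisfied.
(a): F OR F OR F → false.
(b) closes by 10 p.m. — holds.
(1): F AND T → false.
(i) age ≥ 16 — not met.
(ii) all abutters consent — not met.
(A) ≥50 ft from school — satisfied.
(B) no complaint in 24 mo. — holds.
(C) not (food handler cert.) — not satisfied.
So (iii) is not satisfied (T AND T AND F).
(a) = F OR F OR F = false.
(b) insurance ≥ $200,000 — met.
So (2) is not satisfied (F AND T).
(3) not (primary residence) — fails.
Overall: F OR F OR F → false.

No — denied.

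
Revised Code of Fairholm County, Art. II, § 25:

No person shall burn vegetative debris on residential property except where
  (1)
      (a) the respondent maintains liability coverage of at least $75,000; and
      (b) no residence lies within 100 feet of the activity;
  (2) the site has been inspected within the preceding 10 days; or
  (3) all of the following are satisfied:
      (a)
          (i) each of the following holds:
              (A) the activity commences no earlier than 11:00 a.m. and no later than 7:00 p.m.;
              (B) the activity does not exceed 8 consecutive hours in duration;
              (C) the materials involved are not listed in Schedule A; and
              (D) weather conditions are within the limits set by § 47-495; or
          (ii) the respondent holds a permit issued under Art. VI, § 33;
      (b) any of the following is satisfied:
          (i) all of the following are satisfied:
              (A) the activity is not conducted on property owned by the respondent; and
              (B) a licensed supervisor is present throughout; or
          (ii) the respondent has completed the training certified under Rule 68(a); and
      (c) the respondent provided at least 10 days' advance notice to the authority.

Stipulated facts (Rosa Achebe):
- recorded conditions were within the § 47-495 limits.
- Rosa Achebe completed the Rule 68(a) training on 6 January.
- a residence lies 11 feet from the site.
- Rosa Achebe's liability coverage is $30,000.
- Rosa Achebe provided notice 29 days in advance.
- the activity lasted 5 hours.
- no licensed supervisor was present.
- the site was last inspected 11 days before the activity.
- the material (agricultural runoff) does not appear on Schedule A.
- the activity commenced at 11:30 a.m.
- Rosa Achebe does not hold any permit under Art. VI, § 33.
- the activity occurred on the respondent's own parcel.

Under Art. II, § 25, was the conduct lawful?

(a) coverage ≥ $75,000 — fails.
(b) no residence in 100 ft — fails.
(1): F AND F → false.
(2) site inspected — not satisfied.
(A) start within hours — satisfied.
(B) ≤ 8 hrs duration — satisfied.
(C) not (Schedule A material) — satisfied.
(D) weather ok — satisfied.
(i) = T AND T AND T AND T = true.
(ii) holds permit — not satisfied.
(a): T OR F → true.
(A) not (own property) — not satisfied.
(B) supervisor present — fails.
(i): F AND F → false.
(ii) training certified — met.
So (b) is satisfied (F OR T).
(c) ≥10 days' notice — satisfied.
(3) = T AND T AND T = true.
Overall: F OR F OR T → true.

Yes — lawful.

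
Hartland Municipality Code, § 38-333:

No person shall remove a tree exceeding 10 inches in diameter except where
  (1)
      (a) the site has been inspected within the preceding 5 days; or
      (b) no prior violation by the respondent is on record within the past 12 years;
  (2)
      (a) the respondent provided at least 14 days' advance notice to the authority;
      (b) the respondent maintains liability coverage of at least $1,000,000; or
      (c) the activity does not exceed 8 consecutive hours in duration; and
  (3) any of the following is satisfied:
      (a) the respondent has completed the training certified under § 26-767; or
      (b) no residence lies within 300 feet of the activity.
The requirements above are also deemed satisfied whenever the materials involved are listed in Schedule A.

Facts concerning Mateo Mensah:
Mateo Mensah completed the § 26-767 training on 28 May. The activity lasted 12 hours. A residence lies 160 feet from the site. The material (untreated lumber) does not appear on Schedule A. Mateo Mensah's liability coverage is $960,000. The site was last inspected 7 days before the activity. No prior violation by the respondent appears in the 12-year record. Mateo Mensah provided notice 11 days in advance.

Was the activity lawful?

(a) site inspected — fails.
(b) no prior violation — met.
(1): F OR T → true.
(a) ≥14 days' notice — fails.
(b) coverage ≥ $1,000,000 — fails.
(c) ≤ 8 hrs duration — fails.
So (2) is not satisfied (F OR F OR F).
(a) training certified — satisfied.
(b) no residence in 300 ft — fails.
(3) = T OR F = true.
Overall: T AND F AND T → false.
Exception (Schedule A material) — not satisfied.
Result: main false OR exception false → false.

No — unlawful.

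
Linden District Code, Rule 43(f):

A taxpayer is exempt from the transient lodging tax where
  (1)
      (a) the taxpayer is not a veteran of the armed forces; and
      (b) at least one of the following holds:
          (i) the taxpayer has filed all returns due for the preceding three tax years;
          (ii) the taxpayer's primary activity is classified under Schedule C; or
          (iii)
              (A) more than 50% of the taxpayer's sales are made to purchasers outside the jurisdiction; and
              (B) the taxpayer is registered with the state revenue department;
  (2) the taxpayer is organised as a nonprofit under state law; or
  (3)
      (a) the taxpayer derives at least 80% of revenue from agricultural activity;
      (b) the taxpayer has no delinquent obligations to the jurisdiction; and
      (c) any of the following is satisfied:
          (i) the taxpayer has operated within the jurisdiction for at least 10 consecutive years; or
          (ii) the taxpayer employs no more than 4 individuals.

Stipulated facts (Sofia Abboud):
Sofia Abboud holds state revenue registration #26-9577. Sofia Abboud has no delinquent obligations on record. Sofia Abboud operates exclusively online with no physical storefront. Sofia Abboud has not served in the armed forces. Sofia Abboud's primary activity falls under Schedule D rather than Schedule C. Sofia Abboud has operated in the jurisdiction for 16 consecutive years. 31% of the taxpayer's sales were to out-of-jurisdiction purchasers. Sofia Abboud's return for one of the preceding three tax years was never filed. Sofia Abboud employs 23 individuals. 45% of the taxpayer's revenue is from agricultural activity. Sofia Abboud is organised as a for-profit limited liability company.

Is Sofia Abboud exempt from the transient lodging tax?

No — not exempt.

(a) not (veteran) — holds.
(i) returns current — not satisfied.
(ii) Schedule C activity — fails.
(A) >50% out-of-jur. sales — fails.
(B) state-registered — met.
So (iii) is not satisfied (F AND T).
(b) = F OR F OR F = false.
(1) = T AND F = false.
(2) nonprofit — fails.
(a) ≥80% agricultural — not met.
(b) no delinquency — satisfied.
(i) ≥ 10 yrs in jurisdiction — satisfied.
(ii) ≤ 4 employees — not satisfied.
(c) = T OR F = true.
(3): F AND T AND T → false.
So Overall is not satisfied (F OR F OR F).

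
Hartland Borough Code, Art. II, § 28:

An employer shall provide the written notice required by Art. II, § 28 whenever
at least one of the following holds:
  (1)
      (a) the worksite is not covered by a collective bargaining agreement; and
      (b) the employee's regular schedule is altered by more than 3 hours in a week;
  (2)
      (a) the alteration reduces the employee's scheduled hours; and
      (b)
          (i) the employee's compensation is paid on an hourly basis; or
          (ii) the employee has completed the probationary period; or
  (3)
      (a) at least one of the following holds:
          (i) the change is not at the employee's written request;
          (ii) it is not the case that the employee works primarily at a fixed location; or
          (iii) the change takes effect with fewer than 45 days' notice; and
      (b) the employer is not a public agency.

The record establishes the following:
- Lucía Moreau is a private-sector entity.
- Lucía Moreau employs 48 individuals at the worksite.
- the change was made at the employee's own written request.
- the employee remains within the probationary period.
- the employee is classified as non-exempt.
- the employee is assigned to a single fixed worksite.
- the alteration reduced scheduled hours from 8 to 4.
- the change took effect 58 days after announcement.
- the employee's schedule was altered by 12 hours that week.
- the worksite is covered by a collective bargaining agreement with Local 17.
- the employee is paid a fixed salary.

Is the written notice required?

(a) no CBA — not satisfied.
(b) schedule shift > 3h — holds.
So (1) is not satisfied (F AND T).
(a) hours reduced — met.
(i) hourly-paid — fails.
(ii) past probation — not satisfied.
So (b) is not satisfied (F OR F).
(2) = T AND F = false.
(i) not employee-requested — not satisfied.
(ii) not (fixed location) — fails.
(iii) < 45 days' notice — fails.
So (a) is not satisfied (F OR F OR F).
(b) not (public agency) — met.
(3) = F AND T = false.
Overall = F OR F OR F = false.

No — not required.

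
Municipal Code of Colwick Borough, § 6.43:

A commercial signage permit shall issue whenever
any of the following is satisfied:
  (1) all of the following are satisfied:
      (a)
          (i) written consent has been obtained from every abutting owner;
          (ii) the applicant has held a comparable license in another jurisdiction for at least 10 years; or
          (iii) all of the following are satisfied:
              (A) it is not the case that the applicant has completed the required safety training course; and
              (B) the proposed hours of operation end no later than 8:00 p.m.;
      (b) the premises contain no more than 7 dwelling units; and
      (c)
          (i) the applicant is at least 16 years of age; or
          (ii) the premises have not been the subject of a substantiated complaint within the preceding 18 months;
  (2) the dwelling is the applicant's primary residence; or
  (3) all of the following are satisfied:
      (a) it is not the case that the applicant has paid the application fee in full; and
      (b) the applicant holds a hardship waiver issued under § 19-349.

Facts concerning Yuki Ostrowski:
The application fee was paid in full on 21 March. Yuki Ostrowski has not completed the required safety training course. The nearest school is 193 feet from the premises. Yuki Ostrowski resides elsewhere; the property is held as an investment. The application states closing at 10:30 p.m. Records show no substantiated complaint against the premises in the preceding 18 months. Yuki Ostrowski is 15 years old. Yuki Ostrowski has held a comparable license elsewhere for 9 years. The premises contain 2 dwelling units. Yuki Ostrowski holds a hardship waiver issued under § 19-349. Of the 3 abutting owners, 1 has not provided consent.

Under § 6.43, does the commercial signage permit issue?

No — denied.

(i) all abutters consent — not satisfied.
(ii) prior license ≥ 10 yr — fails.
(A) not (safety training) — met.
(B) closes by 8 p.m. — not met.
So (iii) is not satisfied (T AND F).
(a) = F OR F OR F = false.
(b) ≤ 7 units — satisfied.
(i) age ≥ 16 — fails.
(ii) no complaint in 18 mo. — met.
(c) = F OR T = true.
(1) = F AND T AND T = false.
(2) primary residence — not satisfied.
(a) not (fee paid) — fails.
(b) hardship waiver — met.
So (3) is not satisfied (F AND T).
Overall = F OR F OR F = false.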